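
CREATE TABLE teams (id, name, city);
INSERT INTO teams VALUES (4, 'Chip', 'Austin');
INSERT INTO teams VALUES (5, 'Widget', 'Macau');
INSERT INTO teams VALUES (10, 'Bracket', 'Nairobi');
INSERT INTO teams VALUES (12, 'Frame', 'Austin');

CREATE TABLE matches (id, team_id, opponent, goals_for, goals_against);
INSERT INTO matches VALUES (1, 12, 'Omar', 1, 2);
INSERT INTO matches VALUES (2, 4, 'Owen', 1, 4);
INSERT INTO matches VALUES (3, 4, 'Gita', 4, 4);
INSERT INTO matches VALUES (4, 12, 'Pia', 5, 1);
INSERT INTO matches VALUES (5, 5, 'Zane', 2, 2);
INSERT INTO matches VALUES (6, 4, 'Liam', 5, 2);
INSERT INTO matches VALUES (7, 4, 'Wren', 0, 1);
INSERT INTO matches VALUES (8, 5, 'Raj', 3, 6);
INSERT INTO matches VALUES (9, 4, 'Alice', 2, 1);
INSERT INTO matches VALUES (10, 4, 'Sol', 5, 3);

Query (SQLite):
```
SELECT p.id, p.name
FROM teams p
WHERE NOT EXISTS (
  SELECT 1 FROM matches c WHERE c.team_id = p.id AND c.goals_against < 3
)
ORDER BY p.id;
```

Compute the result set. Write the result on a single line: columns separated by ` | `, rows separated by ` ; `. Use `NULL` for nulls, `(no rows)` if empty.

10 | Bracket

For each teams row, check whether any matches with matching team_id has goals_against < 3.
Keep rows where that is false.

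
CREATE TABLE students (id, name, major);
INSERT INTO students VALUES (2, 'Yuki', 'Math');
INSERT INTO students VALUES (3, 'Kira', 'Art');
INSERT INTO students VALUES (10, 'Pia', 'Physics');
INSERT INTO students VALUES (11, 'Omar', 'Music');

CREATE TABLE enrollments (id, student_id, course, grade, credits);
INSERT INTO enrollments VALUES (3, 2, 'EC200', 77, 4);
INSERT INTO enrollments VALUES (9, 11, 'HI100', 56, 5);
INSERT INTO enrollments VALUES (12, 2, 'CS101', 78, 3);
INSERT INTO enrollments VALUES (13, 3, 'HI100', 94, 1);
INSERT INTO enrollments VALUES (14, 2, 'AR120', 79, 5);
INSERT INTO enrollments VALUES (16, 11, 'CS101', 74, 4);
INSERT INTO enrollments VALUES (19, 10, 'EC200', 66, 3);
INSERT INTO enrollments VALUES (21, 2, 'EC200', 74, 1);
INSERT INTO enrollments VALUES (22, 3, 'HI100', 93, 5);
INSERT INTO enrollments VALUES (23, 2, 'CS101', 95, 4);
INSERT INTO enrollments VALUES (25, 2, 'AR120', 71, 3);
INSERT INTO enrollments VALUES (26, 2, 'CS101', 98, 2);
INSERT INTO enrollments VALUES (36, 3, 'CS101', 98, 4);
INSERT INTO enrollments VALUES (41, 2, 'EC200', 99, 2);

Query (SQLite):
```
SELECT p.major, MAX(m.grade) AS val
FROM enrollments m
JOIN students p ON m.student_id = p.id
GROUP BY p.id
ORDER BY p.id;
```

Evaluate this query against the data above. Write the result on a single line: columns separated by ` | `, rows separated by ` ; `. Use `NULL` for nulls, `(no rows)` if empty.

Math | 99 ; Art | 98 ; Physics | 66 ; Music | 74

Join each enrollments row to its students via student_id.
Group joined rows by students.id; compute MAX(m.grade) per group.
  2: ids {3, 12, 14, 21, 23, 25, 26, 41} → MAX(m.grade)=99
  3: ids {13, 22, 36} → MAX(m.grade)=98
  10: ids {19} → MAX(m.grade)=66
  11: ids {9, 16} → MAX(m.grade)=74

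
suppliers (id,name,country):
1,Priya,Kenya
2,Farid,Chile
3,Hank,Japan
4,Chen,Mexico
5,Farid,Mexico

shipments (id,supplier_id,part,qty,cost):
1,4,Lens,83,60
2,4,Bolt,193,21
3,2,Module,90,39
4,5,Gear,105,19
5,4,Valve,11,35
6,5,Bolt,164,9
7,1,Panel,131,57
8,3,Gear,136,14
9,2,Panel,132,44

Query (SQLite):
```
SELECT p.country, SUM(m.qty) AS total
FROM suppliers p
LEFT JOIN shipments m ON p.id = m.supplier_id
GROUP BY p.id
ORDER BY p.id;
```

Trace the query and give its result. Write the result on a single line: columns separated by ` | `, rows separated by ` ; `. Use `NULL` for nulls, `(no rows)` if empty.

LEFT JOIN keeps every suppliers row; unmatched ones get NULL for shipments columns.
Group by suppliers.id and compute SUM(m.qty). SUM over an all-NULL group is NULL.
  1: ids {7} → SUM(m.qty)=131
  2: ids {3, 9} → SUM(m.qty)=222
  3: ids {8} → SUM(m.qty)=136
  4: ids {1, 2, 5} → SUM(m.qty)=287
  5: ids {4, 6} → SUM(m.qty)=269

Kenya | 131 ; Chile | 222 ; Japan | 136 ; Mexico | 287 ; Mexico | 269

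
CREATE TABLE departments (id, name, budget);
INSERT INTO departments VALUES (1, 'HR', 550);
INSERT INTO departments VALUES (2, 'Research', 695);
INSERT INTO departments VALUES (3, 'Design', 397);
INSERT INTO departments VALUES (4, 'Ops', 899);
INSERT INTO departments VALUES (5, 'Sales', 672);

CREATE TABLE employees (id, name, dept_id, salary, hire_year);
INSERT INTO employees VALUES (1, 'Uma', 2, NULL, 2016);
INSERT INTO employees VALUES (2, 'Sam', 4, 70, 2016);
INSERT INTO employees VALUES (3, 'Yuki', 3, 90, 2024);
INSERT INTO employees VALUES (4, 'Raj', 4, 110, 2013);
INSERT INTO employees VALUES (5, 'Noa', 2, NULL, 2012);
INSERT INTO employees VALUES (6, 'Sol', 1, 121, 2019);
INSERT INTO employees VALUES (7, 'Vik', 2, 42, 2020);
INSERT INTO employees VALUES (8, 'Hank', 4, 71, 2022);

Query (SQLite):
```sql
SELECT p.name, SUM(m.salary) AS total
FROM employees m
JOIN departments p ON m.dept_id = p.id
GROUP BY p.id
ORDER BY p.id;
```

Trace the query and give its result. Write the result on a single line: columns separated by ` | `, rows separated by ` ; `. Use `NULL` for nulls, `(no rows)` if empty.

Join each employees row to its departments via dept_id.
Group joined rows by departments.id; compute SUM(m.salary) per group.
  1: ids {6} → SUM(m.salary)=121
  2: ids {1, 5, 7} → SUM(m.salary)=42
  3: ids {3} → SUM(m.salary)=90
  4: ids {2, 4, 8} → SUM(m.salary)=251

HR | 121 ; Research | 42 ; Design | 90 ; Ops | 251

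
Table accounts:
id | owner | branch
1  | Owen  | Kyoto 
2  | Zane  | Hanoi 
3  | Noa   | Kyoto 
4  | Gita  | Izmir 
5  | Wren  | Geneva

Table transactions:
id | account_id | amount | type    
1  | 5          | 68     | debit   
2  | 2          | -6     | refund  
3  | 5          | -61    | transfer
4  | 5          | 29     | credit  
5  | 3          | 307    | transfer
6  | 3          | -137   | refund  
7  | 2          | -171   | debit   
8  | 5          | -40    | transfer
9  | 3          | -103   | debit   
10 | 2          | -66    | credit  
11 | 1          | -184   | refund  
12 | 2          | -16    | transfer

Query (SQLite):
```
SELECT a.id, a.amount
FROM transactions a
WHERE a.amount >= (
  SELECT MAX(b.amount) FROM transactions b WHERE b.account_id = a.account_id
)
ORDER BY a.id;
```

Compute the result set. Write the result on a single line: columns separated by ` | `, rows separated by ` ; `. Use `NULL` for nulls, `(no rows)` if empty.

1 | 68 ; 2 | -6 ; 5 | 307 ; 11 | -184

For each transactions row a, compute MAX(amount) over rows sharing a.account_id.
Keep row a if a.amount >= that per-group MAX.
  account_id=1: MAX(amount) = -184
  account_id=2: MAX(amount) = -6
  account_id=3: MAX(amount) = 307
  account_id=5: MAX(amount) = 68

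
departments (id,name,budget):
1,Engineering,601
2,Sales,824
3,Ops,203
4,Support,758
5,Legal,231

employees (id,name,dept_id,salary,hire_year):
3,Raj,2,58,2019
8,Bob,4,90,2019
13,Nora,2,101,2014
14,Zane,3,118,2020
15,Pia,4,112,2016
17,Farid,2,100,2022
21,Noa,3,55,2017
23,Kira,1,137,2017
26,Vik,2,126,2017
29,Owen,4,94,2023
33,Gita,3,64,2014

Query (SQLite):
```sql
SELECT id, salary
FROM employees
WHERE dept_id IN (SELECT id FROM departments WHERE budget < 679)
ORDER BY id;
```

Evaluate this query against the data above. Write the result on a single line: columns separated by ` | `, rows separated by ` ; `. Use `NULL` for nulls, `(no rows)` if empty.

14 | 118 ; 21 | 55 ; 23 | 137 ; 33 | 64

Inner query: departments.id where budget < 679.
Outer: keep employees rows whose dept_id is in that set.
Inner query → {1, 3, 5}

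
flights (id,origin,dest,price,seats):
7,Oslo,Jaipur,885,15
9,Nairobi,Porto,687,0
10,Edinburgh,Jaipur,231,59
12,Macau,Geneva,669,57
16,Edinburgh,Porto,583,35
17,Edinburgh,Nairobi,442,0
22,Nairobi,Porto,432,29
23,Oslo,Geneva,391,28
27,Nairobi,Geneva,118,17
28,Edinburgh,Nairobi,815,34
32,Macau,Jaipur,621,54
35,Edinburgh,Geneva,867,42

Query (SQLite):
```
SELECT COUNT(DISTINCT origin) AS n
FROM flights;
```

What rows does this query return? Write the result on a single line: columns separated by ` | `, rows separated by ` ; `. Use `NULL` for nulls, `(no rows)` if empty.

4

Count distinct non-NULL origin values.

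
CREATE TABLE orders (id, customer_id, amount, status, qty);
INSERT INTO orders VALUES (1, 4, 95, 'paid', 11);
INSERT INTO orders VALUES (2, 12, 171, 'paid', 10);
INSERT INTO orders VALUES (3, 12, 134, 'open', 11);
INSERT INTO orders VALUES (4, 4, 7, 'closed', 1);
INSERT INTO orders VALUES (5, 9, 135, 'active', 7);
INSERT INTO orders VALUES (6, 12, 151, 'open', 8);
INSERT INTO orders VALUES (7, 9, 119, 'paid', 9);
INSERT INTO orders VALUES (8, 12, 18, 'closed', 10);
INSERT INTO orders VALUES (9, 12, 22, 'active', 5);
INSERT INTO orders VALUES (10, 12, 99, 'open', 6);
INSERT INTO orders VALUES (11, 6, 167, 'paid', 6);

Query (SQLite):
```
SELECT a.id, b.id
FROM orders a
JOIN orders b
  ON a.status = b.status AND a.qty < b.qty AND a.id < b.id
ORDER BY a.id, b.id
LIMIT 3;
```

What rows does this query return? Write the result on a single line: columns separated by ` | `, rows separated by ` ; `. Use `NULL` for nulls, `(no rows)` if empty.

4 | 8

Pairs (a,b) with same status, a.qty < b.qty, a.id < b.id.
status groups: active:{5,9} closed:{4,8} open:{3,6,10} paid:{1,2,7,11}
Ordered by (a.id, b.id); first 3.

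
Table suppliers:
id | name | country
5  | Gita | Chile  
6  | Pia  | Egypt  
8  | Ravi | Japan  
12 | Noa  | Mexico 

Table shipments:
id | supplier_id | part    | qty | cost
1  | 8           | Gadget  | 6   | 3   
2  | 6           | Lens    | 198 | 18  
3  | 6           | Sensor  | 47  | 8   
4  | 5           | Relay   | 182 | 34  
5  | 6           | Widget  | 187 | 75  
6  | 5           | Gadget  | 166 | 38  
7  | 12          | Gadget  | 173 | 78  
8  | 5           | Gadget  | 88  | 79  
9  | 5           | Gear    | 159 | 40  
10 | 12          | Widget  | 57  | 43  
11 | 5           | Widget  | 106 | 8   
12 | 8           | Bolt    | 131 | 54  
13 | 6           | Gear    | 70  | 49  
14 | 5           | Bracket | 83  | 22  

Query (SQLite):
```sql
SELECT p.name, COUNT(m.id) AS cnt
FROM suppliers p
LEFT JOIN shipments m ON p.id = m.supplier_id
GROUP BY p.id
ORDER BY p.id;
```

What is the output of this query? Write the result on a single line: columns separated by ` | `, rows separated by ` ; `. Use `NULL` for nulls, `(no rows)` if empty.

Gita | 6 ; Pia | 4 ; Ravi | 2 ; Noa | 2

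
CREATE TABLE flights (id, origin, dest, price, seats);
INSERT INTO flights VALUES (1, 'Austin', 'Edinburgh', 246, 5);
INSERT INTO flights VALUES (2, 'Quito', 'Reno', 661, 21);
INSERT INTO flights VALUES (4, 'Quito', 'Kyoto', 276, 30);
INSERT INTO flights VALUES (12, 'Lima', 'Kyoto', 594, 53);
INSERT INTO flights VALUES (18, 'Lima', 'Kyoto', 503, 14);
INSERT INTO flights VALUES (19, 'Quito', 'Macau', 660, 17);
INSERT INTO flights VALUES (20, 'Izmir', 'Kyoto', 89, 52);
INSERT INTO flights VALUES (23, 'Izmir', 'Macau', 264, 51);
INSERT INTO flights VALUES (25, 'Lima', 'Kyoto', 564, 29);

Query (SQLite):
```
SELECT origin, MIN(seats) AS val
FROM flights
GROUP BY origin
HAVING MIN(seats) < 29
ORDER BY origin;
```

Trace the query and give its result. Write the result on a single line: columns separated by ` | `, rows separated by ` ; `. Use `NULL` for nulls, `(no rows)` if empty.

Partition flights by origin; compute MIN(seats) within each group.
HAVING: keep groups where MIN(seats) < 29.
  Austin: ids {1} → MIN(seats)=5
  Izmir: ids {20, 23} → MIN(seats)=51
  Lima: ids {12, 18, 25} → MIN(seats)=14
  Quito: ids {2, 4, 19} → MIN(seats)=17

Austin | 5 ; Lima | 14 ; Quito | 17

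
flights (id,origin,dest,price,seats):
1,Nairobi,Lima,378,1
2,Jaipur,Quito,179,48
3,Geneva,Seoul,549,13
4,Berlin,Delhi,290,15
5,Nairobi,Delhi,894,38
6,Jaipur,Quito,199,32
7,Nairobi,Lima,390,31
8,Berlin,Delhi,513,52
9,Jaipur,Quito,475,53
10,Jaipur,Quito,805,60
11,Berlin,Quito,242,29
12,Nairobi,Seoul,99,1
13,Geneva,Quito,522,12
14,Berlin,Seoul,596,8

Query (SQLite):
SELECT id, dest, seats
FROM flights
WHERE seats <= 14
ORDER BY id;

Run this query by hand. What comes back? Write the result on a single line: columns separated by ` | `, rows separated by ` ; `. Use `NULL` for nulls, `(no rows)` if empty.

1 | Lima | 1 ; 3 | Seoul | 13 ; 12 | Seoul | 1 ; 13 | Quito | 12 ; 14 | Seoul | 8

seats <= 14: ids {1, 3, 12, 13, 14}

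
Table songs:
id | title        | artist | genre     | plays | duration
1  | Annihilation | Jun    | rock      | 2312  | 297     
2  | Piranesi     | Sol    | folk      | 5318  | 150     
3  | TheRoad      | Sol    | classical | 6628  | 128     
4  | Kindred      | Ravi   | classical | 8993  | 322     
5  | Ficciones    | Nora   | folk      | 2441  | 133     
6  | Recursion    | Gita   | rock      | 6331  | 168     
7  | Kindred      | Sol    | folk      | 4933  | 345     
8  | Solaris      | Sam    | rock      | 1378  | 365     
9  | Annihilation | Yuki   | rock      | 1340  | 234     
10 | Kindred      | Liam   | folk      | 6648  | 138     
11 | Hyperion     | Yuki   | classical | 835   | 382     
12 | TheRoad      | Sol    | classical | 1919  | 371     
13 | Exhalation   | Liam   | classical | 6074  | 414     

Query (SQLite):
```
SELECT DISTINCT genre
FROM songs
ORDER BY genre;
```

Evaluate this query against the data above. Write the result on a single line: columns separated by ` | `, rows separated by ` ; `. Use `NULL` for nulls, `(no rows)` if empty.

Collect distinct genre values from songs.

classical ; folk ; rock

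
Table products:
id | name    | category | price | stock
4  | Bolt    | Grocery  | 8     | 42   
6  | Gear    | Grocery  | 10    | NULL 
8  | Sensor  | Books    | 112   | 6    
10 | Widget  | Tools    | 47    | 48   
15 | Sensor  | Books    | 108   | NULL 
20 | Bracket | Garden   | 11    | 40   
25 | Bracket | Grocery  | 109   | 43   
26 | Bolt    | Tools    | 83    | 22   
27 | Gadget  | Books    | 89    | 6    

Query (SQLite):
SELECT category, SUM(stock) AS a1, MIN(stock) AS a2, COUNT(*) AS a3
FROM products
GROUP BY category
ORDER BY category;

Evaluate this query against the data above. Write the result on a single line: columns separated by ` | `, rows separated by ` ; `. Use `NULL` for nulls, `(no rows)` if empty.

Books | 12 | 6 | 3 ; Garden | 40 | 40 | 1 ; Grocery | 85 | 42 | 3 ; Tools | 70 | 22 | 2

Group products by category.
Per group compute: SUM(stock), MIN(stock), COUNT(*).
  Books: ids {8, 15, 27} → SUM(stock)=12, MIN(stock)=6, COUNT(*)=3
  Garden: ids {20} → SUM(stock)=40, MIN(stock)=40, COUNT(*)=1
  Grocery: ids {4, 6, 25} → SUM(stock)=85, MIN(stock)=42, COUNT(*)=3
  Tools: ids {10, 26} → SUM(stock)=70, MIN(stock)=22, COUNT(*)=2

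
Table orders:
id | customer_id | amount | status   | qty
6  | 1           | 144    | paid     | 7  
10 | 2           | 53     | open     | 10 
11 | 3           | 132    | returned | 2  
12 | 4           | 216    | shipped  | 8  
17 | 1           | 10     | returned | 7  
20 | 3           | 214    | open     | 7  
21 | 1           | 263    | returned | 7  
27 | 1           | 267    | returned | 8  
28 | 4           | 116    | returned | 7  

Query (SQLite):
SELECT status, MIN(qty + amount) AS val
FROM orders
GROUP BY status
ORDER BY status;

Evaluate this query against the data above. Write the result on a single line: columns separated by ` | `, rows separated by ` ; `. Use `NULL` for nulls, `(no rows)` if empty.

open | 63 ; paid | 151 ; returned | 17 ; shipped | 224

For each row compute qty + amount.
Group by status; take MIN of the expression per group.
  open: ids {10, 20} → MIN(qty + amount)=63
  paid: ids {6} → MIN(qty + amount)=151
  returned: ids {11, 17, 21, 27, 28} → MIN(qty + amount)=17
  shipped: ids {12} → MIN(qty + amount)=224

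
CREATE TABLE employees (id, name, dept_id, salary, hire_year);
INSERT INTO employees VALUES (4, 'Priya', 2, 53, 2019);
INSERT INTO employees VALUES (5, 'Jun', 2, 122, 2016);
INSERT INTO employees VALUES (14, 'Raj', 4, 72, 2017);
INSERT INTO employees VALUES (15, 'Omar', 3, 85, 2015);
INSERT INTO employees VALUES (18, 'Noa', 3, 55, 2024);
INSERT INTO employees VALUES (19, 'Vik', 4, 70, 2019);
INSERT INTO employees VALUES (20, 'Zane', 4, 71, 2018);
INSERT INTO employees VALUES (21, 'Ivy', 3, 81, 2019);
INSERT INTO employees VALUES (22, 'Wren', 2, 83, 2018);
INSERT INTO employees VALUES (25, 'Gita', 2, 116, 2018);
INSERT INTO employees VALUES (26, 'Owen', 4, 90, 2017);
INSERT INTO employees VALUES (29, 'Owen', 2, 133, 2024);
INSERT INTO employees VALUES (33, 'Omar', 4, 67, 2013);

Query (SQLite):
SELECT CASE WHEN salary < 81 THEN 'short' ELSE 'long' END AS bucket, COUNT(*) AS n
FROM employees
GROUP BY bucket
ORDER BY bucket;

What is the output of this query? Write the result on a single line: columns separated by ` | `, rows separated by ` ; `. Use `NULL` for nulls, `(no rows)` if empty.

Bucket rows by salary < 81 → 'short' else 'long'; count each bucket.

long | 7 ; short | 6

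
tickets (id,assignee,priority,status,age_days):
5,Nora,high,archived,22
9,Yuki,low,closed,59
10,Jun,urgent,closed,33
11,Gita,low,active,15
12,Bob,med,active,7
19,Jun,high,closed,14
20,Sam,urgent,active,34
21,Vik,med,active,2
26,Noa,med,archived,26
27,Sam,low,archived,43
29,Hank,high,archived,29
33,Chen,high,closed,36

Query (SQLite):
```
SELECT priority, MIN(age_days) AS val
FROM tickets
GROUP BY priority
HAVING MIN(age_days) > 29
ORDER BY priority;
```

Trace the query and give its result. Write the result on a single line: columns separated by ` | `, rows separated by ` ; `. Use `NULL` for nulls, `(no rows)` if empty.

urgent | 33

Partition tickets by priority; compute MIN(age_days) within each group.
HAVING: keep groups where MIN(age_days) > 29.
  high: ids {5, 19, 29, 33} → MIN(age_days)=14
  low: ids {9, 11, 27} → MIN(age_days)=15
  med: ids {12, 21, 26} → MIN(age_days)=2
  urgent: ids {10, 20} → MIN(age_days)=33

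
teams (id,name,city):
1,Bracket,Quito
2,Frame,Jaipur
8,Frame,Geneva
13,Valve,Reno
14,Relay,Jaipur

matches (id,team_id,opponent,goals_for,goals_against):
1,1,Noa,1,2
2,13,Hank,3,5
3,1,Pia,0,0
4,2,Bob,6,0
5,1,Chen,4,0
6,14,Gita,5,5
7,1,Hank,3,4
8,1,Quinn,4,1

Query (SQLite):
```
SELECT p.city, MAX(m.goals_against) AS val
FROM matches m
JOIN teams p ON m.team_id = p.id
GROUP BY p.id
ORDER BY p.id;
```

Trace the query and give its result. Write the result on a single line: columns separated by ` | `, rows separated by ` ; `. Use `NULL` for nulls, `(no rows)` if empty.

Quito | 4 ; Jaipur | 0 ; Reno | 5 ; Jaipur | 5

Join each matches row to its teams via team_id.
Group joined rows by teams.id; compute MAX(m.goals_against) per group.
  1: ids {1, 3, 5, 7, 8} → MAX(m.goals_against)=4
  2: ids {4} → MAX(m.goals_against)=0
  13: ids {2} → MAX(m.goals_against)=5
  14: ids {6} → MAX(m.goals_against)=5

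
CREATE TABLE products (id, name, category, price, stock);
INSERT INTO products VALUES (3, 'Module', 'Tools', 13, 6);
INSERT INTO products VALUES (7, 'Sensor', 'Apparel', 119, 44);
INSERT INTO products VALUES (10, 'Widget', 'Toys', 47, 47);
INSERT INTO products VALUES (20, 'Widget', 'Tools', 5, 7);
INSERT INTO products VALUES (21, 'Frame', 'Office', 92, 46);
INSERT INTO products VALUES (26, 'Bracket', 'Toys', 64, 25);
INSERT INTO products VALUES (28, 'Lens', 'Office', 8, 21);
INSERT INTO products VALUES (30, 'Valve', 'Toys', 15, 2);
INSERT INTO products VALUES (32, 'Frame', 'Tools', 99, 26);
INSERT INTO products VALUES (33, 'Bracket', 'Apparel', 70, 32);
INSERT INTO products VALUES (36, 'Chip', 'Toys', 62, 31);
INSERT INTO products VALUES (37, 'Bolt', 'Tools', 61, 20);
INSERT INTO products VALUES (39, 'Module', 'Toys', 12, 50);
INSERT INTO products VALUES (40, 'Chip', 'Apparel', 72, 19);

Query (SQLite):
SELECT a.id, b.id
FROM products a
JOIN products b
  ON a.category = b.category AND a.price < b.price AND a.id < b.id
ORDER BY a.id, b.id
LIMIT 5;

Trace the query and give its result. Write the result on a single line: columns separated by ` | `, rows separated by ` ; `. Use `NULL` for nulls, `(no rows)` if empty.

3 | 32 ; 3 | 37 ; 10 | 26 ; 10 | 36 ; 20 | 32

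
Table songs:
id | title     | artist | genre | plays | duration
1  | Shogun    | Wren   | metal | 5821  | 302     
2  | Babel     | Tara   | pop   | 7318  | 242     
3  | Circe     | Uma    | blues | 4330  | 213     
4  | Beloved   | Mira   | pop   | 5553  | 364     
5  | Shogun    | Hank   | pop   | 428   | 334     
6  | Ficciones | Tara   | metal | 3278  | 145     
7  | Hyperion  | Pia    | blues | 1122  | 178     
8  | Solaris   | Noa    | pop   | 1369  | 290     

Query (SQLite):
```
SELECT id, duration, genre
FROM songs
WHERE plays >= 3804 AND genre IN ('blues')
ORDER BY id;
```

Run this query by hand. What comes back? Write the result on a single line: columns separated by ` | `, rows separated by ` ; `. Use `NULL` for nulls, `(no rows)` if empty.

3 | 213 | blues

plays >= 3804: ids {1, 2, 3, 4}
genre IN ('blues'): ids {3, 7}
Combine with AND.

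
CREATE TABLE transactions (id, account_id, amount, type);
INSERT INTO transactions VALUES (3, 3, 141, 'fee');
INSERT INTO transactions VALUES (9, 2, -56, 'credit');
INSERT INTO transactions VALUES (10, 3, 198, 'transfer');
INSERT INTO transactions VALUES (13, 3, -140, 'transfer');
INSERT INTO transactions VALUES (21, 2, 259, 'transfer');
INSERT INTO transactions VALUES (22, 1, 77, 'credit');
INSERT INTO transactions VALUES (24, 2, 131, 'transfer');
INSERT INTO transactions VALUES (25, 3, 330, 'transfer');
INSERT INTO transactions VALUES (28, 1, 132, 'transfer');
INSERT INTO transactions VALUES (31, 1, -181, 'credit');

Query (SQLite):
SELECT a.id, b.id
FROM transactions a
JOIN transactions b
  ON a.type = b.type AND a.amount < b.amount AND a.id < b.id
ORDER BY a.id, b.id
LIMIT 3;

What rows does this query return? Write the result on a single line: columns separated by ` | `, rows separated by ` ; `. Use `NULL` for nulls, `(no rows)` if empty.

9 | 22 ; 10 | 21 ; 10 | 25

Pairs (a,b) with same type, a.amount < b.amount, a.id < b.id.
type groups: credit:{9,22,31} fee:{3} transfer:{10,13,21,24,25,28}
Ordered by (a.id, b.id); first 3.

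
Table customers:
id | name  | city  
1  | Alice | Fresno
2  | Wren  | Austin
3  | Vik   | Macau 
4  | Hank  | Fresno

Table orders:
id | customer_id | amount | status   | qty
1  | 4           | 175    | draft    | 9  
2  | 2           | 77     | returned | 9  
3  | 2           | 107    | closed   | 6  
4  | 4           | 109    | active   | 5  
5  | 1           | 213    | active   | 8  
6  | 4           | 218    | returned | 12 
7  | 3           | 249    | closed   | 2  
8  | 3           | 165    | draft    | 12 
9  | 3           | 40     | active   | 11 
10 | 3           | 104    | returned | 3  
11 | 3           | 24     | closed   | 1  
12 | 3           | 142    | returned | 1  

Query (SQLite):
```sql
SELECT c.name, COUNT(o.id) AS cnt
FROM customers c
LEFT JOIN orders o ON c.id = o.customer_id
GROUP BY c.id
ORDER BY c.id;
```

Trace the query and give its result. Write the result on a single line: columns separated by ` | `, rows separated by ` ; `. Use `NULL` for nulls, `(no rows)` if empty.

Alice | 1 ; Wren | 2 ; Vik | 6 ; Hank | 3

LEFT JOIN keeps every customers row; unmatched ones get NULL for orders columns.
Group by customers.id and compute COUNT(o.id). COUNT(col) of an all-NULL group is 0.
  1: ids {5} → COUNT(o.id)=1
  2: ids {2, 3} → COUNT(o.id)=2
  3: ids {7, 8, 9, 10, 11, 12} → COUNT(o.id)=6
  4: ids {1, 4, 6} → COUNT(o.id)=3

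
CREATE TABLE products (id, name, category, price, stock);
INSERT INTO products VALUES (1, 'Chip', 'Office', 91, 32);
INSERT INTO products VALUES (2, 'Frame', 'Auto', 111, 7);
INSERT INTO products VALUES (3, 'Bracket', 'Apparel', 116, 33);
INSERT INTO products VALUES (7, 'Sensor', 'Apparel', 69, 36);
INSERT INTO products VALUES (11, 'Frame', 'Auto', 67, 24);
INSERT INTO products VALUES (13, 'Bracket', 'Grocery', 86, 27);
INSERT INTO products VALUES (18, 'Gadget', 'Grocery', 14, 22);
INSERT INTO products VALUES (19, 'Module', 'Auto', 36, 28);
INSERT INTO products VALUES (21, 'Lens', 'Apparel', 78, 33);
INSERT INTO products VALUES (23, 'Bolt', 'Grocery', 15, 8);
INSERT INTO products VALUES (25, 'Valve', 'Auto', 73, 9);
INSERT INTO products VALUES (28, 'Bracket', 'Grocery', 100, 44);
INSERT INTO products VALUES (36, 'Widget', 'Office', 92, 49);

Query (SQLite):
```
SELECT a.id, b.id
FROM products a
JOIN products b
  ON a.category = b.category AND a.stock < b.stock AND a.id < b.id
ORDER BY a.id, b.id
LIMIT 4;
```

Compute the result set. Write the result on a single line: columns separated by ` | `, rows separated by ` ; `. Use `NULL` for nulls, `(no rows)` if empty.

Pairs (a,b) with same category, a.stock < b.stock, a.id < b.id.
category groups: Apparel:{3,7,21} Auto:{2,11,19,25} Grocery:{13,18,23,28} Office:{1,36}
Ordered by (a.id, b.id); first 4.

1 | 36 ; 2 | 11 ; 2 | 19 ; 2 | 25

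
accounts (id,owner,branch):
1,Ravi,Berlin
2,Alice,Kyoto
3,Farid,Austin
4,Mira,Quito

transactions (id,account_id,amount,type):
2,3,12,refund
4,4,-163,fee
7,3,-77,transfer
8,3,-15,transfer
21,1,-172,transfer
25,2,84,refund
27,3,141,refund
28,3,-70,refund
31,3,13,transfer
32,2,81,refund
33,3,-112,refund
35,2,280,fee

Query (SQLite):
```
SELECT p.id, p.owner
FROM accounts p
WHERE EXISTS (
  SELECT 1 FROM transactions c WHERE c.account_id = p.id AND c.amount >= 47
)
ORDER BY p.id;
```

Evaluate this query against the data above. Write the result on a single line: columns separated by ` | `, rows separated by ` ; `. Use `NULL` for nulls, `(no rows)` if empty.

For each accounts row, check whether any transactions with matching account_id has amount >= 47.
Keep rows where that is true.

2 | Alice ; 3 | Farid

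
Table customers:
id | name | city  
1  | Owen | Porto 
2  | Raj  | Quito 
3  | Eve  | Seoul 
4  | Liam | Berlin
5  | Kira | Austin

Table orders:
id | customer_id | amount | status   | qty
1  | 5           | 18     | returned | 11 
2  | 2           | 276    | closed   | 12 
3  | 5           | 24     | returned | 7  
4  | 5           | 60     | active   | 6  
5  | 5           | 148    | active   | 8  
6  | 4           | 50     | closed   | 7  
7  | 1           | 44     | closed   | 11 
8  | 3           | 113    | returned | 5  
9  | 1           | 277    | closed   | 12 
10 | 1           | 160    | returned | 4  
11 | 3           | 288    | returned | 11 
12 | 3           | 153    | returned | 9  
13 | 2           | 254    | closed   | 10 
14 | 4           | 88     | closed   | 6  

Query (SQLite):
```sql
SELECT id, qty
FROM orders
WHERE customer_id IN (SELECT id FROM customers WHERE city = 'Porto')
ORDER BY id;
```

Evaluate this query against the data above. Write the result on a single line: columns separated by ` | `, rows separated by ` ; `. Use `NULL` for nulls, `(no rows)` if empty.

7 | 11 ; 9 | 12 ; 10 | 4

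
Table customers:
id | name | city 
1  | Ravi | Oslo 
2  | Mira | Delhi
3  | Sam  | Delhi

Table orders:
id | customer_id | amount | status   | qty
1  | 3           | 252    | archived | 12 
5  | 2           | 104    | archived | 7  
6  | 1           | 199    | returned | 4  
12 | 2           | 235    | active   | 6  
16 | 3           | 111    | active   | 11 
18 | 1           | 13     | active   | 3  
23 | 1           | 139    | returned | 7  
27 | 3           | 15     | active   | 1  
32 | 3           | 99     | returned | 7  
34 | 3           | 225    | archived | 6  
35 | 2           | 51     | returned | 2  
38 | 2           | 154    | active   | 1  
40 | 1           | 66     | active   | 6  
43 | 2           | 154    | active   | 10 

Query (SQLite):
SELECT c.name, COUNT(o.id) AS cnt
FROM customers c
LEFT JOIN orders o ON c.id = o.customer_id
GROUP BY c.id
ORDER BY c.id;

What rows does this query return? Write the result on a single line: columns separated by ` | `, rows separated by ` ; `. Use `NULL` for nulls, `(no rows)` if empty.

Ravi | 4 ; Mira | 5 ; Sam | 5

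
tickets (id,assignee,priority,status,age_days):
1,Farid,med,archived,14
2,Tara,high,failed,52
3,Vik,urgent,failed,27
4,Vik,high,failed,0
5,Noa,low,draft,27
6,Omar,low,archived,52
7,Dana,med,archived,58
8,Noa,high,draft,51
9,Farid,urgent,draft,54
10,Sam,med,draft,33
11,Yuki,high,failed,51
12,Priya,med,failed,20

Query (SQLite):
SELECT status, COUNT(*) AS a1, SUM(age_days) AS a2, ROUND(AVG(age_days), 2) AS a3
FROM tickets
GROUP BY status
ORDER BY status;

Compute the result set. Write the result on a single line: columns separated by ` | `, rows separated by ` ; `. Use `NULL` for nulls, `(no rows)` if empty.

archived | 3 | 124 | 41.33 ; draft | 4 | 165 | 41.25 ; failed | 5 | 150 | 30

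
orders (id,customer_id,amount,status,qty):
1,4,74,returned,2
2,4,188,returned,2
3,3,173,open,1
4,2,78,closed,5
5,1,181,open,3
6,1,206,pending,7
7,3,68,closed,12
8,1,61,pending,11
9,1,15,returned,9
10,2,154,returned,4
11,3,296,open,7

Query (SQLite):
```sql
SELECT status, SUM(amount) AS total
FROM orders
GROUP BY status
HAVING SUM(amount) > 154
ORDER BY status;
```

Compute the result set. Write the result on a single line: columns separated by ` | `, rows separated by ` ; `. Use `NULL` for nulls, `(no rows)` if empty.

Partition orders by status; compute SUM(amount) within each group.
HAVING: keep groups where SUM(amount) > 154.
  closed: ids {4, 7} → SUM(amount)=146
  open: ids {3, 5, 11} → SUM(amount)=650
  pending: ids {6, 8} → SUM(amount)=267
  returned: ids {1, 2, 9, 10} → SUM(amount)=431

open | 650 ; pending | 267 ; returned | 431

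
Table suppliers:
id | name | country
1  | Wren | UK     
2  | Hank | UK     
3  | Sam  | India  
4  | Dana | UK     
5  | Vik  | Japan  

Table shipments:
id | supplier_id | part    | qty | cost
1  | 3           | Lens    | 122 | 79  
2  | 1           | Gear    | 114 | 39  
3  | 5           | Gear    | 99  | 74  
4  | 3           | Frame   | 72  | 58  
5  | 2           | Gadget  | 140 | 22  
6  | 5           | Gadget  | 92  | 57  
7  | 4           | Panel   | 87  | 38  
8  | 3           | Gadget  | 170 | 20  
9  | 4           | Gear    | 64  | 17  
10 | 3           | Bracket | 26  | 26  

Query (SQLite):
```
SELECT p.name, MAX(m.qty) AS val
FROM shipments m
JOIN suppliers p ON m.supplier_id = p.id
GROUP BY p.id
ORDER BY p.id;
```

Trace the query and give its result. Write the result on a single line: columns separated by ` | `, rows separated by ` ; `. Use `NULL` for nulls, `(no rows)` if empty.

Wren | 114 ; Hank | 140 ; Sam | 170 ; Dana | 87 ; Vik | 99

Join each shipments row to its suppliers via supplier_id.
Group joined rows by suppliers.id; compute MAX(m.qty) per group.
  1: ids {2} → MAX(m.qty)=114
  2: ids {5} → MAX(m.qty)=140
  3: ids {1, 4, 8, 10} → MAX(m.qty)=170
  4: ids {7, 9} → MAX(m.qty)=87
  5: ids {3, 6} → MAX(m.qty)=99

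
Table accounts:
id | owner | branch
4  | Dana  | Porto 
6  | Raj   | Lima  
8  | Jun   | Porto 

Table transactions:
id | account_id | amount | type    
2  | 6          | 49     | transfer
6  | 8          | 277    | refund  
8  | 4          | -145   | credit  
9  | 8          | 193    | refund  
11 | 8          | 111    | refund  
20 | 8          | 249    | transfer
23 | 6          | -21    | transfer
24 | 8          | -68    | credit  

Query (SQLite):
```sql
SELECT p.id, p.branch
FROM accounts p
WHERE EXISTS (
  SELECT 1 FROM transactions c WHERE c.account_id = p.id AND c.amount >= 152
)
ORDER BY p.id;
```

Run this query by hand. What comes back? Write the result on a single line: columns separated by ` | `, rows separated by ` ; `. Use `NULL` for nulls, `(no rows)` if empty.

For each accounts row, check whether any transactions with matching account_id has amount >= 152.
Keep rows where that is true.

8 | Porto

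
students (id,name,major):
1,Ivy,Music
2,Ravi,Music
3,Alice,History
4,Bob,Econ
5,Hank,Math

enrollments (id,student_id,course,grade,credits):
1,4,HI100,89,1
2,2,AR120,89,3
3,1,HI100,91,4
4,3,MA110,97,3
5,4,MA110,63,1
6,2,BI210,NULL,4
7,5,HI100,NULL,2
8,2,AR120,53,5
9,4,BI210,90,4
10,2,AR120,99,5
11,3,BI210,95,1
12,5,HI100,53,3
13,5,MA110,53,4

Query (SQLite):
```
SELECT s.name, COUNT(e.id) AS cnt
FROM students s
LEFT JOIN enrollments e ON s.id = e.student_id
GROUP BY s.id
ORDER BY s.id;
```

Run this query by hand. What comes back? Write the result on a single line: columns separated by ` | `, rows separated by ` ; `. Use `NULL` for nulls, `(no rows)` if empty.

LEFT JOIN keeps every students row; unmatched ones get NULL for enrollments columns.
Group by students.id and compute COUNT(e.id). COUNT(col) of an all-NULL group is 0.
  1: ids {3} → COUNT(e.id)=1
  2: ids {2, 6, 8, 10} → COUNT(e.id)=4
  3: ids {4, 11} → COUNT(e.id)=2
  4: ids {1, 5, 9} → COUNT(e.id)=3
  5: ids {7, 12, 13} → COUNT(e.id)=3

Ivy | 1 ; Ravi | 4 ; Alice | 2 ; Bob | 3 ; Hank | 3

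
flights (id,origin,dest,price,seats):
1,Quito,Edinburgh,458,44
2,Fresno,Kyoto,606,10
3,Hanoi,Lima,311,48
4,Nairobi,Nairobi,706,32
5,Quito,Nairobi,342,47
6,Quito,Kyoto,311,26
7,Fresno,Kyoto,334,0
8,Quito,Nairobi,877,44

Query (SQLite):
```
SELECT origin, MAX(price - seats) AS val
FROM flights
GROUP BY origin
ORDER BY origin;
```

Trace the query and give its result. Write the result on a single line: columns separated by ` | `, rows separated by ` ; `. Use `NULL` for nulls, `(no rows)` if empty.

For each row compute price - seats.
Group by origin; take MAX of the expression per group.
  Fresno: ids {2, 7} → MAX(price - seats)=596
  Hanoi: ids {3} → MAX(price - seats)=263
  Nairobi: ids {4} → MAX(price - seats)=674
  Quito: ids {1, 5, 6, 8} → MAX(price - seats)=833

Fresno | 596 ; Hanoi | 263 ; Nairobi | 674 ; Quito | 833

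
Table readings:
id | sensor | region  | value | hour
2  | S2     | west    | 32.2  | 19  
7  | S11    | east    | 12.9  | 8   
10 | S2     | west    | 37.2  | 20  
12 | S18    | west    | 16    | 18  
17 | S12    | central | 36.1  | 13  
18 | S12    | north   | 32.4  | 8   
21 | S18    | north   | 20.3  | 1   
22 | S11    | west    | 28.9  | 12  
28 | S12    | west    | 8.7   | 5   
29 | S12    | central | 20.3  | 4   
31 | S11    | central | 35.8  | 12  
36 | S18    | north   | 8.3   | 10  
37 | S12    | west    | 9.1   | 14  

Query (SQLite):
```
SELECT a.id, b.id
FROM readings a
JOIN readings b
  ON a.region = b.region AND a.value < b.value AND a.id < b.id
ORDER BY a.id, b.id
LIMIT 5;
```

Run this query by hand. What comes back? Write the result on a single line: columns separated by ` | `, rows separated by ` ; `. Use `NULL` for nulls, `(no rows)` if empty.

2 | 10 ; 12 | 22 ; 28 | 37 ; 29 | 31

Pairs (a,b) with same region, a.value < b.value, a.id < b.id.
region groups: central:{17,29,31} east:{7} north:{18,21,36} west:{2,10,12,22,28,37}
Ordered by (a.id, b.id); first 5.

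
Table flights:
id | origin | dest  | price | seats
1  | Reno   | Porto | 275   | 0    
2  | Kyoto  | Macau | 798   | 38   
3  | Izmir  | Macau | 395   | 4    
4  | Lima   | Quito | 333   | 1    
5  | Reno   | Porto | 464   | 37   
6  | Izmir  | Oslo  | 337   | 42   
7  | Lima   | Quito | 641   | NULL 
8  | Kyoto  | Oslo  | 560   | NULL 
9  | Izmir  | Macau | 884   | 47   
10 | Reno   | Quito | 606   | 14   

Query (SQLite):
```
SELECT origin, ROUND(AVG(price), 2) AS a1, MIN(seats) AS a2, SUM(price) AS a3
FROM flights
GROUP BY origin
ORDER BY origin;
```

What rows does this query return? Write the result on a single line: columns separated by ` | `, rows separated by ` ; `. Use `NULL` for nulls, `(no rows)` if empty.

Group flights by origin.
Per group compute: ROUND(AVG(price), 2), MIN(seats), SUM(price).
  Izmir: ids {3, 6, 9} → ROUND(AVG(price), 2)=538.67, MIN(seats)=4, SUM(price)=1616
  Kyoto: ids {2, 8} → ROUND(AVG(price), 2)=679, MIN(seats)=38, SUM(price)=1358
  Lima: ids {4, 7} → ROUND(AVG(price), 2)=487, MIN(seats)=1, SUM(price)=974
  Reno: ids {1, 5, 10} → ROUND(AVG(price), 2)=448.33, MIN(seats)=0, SUM(price)=1345

Izmir | 538.67 | 4 | 1616 ; Kyoto | 679 | 38 | 1358 ; Lima | 487 | 1 | 974 ; Reno | 448.33 | 0 | 1345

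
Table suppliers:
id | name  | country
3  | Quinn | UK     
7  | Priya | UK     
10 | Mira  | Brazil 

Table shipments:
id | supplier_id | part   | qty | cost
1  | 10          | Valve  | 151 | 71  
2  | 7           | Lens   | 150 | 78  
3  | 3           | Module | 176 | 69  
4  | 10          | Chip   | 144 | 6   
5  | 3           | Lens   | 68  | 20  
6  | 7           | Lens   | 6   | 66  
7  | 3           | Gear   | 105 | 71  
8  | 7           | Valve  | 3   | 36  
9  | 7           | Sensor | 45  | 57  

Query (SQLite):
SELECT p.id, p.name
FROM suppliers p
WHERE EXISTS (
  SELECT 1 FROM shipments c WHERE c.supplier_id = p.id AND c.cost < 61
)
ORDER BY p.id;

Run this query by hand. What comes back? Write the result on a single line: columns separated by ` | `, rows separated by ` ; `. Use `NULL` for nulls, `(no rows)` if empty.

For each suppliers row, check whether any shipments with matching supplier_id has cost < 61.
Keep rows where that is true.

3 | Quinn ; 7 | Priya ; 10 | Mira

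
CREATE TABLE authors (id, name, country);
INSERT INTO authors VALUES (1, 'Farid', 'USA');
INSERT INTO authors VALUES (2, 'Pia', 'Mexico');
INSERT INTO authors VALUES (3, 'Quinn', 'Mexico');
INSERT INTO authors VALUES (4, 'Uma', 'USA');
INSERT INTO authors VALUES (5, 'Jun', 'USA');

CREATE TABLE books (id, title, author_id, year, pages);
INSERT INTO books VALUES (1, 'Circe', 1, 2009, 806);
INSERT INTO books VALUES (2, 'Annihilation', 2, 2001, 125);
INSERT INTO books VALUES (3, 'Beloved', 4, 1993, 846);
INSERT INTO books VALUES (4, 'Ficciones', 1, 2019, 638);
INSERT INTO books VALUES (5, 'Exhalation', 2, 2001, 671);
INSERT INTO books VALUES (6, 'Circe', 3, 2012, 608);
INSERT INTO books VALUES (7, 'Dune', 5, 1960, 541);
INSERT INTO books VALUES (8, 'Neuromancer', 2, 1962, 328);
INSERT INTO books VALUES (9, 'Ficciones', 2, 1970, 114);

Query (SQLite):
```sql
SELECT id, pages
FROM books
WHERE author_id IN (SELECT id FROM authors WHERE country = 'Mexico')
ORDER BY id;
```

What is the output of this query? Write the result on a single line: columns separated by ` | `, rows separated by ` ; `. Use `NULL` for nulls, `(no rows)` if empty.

2 | 125 ; 5 | 671 ; 6 | 608 ; 8 | 328 ; 9 | 114

Inner query: authors.id where country = 'Mexico'.
Outer: keep books rows whose author_id is in that set.
Inner query → {2, 3}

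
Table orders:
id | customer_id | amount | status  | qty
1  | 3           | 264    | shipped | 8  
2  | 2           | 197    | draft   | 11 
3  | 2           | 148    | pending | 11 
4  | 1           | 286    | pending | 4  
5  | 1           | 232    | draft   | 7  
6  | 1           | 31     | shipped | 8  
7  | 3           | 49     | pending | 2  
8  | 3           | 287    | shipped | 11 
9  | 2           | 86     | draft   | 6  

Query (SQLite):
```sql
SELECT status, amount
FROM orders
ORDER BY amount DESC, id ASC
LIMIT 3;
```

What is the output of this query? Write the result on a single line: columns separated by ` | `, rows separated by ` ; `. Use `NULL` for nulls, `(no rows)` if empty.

shipped | 287 ; pending | 286 ; shipped | 264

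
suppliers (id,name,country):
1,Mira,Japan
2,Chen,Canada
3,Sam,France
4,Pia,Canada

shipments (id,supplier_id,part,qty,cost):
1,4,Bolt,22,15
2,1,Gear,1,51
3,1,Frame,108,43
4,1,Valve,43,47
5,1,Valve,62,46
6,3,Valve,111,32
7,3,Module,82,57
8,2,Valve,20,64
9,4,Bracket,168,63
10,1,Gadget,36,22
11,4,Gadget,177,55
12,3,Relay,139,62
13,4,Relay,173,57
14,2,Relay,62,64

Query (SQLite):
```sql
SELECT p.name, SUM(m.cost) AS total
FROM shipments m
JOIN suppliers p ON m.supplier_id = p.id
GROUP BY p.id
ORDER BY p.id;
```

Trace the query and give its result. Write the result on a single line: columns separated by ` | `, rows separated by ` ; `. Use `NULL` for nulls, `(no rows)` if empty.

Mira | 209 ; Chen | 128 ; Sam | 151 ; Pia | 190

Join each shipments row to its suppliers via supplier_id.
Group joined rows by suppliers.id; compute SUM(m.cost) per group.
  1: ids {2, 3, 4, 5, 10} → SUM(m.cost)=209
  2: ids {8, 14} → SUM(m.cost)=128
  3: ids {6, 7, 12} → SUM(m.cost)=151
  4: ids {1, 9, 11, 13} → SUM(m.cost)=190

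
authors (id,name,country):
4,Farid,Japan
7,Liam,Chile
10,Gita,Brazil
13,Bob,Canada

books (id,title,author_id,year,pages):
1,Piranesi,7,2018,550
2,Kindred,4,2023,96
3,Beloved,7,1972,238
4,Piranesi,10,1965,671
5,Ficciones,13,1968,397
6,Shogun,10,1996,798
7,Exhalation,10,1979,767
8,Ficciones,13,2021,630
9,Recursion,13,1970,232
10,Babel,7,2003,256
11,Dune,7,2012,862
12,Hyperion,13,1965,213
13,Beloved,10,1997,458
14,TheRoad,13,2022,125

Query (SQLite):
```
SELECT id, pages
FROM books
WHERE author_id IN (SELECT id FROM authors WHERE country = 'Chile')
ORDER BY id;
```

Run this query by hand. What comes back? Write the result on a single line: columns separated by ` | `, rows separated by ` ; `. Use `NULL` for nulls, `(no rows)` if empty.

Inner query: authors.id where country = 'Chile'.
Outer: keep books rows whose author_id is in that set.
Inner query → {7}

1 | 550 ; 3 | 238 ; 10 | 256 ; 11 | 862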